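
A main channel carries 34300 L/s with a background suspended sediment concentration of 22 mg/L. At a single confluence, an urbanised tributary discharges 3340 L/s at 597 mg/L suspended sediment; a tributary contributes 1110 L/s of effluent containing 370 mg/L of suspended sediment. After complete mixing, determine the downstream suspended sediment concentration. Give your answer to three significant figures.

81.5 mg/L

After mixing, C = (34300·22.00 + 3340·597.0 + 1110·370.0) / 38750 = 3159000/38750 = 81.53 mg/L.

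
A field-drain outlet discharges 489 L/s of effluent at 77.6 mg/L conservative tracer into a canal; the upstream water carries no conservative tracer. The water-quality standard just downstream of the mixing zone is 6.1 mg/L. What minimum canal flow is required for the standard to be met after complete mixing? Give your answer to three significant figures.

Set C_mix = 6.1: (Q·0 + 489.0·77.60) / (Q + 489.0) = 6.1
→ Q = 489.0·(77.60 − 6.1)/(6.1 − 0) = 5732 L/s.

5730 L/s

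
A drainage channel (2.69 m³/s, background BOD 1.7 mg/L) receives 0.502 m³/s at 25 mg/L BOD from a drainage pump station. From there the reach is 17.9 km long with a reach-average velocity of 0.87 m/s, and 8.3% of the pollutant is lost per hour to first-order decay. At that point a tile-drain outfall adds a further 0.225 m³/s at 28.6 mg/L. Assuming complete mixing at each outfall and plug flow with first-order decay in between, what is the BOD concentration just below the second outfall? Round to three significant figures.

4.94 mg/L

Mixed concentration C = ΣQC/ΣQ = (2.690·1.700 + 0.5020·25.00) / 3.192 = 17.12/3.192 = 5.364 mg/L; combined flow 3.192 m³/s.
Travel time t = 17.9·1000 / 0.87 = 20570 s = 5.715 h.
8.3%/h lost → k = −ln(1 − 0.083) = 0.08665 h⁻¹.
Applying C = C₀e^(−kt): 5.364 × 0.6094 = 3.269 mg/L.
Second outfall: C = (3.192·3.269 + 0.2250·28.60)/3.417 = 4.937 mg/L.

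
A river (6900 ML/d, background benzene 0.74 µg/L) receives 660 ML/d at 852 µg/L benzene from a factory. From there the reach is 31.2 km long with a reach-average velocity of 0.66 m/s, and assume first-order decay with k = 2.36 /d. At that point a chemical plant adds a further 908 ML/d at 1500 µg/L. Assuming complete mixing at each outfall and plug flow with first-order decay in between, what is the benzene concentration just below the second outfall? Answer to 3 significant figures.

After mixing, C = (6900·0.7400 + 660.0·852.0) / 7560 = 567400/7560 = 75.06 µg/L; combined flow 7560 ML/d.
Travel time t = 31.2·1000 / 0.66 = 47270 s = 13.13 h.
After decay, C = 75.06 × e^(−kt) = 75.06 × 0.2749 = 20.64 µg/L.
Second outfall: C = (7560·20.64 + 908.0·1500)/8468 = 179.3 µg/L.

179 µg/L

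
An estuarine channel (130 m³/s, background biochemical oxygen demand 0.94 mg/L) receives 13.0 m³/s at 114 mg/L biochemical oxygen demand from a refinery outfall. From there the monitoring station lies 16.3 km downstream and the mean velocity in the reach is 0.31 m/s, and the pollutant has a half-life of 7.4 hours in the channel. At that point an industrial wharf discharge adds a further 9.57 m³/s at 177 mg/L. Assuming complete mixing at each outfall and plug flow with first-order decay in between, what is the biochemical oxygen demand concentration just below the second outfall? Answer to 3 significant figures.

13.8 mg/L

Mass balance: C = (130.0·0.9400 + 13.00·114.0) / 143.0 = 1604/143.0 = 11.22 mg/L; combined flow 143.0 m³/s.
Travel time t = 16.3·1000 / 0.31 = 52580 s = 14.61 h.
Half-life 7.4 h → k = ln 2 / 7.4 = 0.09367 h⁻¹ = 2.248 d⁻¹.
Applying C = C₀e^(−kt): 11.22 × 0.2546 = 2.856 mg/L.
At the second outfall, C = (143.0·2.856 + 9.570·177.0) / (143.0 + 9.570) = 13.78 mg/L.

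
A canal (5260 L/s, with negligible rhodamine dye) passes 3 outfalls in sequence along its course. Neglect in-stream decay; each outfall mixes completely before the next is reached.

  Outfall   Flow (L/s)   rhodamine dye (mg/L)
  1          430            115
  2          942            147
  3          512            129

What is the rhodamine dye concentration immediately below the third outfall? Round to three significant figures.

35.6 mg/L

Outfall 1: combined Q = 5690 L/s; C = (5260·0 + 430.0·115.0)/5690 = 8.691 mg/L.
Outfall 2: combined Q = 6632 L/s; C = (5690·8.691 + 942.0·147.0)/6632 = 28.34 mg/L.
Outfall 3: combined Q = 7144 L/s; C = (6632·28.34 + 512.0·129.0)/7144 = 35.55 mg/L.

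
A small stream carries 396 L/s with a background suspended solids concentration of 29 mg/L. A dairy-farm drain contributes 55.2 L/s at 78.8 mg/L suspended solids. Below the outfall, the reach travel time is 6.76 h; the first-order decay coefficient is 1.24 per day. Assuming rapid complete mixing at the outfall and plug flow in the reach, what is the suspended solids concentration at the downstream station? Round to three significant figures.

24.7 mg/L

Mixed concentration C = ΣQC/ΣQ = (396.0·29.00 + 55.20·78.80) / 451.2 = 15830/451.2 = 35.09 mg/L.
Decay over the reach: 35.09·exp(−kt) = 35.09·0.7052 = 24.75 mg/L.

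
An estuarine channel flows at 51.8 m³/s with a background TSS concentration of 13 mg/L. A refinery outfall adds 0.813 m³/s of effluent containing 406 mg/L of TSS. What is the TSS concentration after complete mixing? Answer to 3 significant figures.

19.1 mg/L

Mixed concentration C = ΣQC/ΣQ = (51.80·13.00 + 0.8130·406.0) / 52.61 = 1003/52.61 = 19.07 mg/L.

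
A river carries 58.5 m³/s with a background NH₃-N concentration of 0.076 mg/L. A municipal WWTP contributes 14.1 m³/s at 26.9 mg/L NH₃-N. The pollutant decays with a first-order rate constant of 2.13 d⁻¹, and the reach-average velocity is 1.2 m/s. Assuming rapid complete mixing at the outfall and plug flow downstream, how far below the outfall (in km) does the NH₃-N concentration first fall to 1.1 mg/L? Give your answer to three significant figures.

Mixed concentration C = ΣQC/ΣQ = (58.50·0.07600 + 14.10·26.90) / 72.60 = 383.7/72.60 = 5.286 mg/L.
Set 5.286·exp(−k·t) = 1.1 → t = ln(5.286/1.1)/k = 63670 s = 17.69 h.
Distance = v·t = 1.2·63670 = 76410 m = 76.41 km.

76.4 km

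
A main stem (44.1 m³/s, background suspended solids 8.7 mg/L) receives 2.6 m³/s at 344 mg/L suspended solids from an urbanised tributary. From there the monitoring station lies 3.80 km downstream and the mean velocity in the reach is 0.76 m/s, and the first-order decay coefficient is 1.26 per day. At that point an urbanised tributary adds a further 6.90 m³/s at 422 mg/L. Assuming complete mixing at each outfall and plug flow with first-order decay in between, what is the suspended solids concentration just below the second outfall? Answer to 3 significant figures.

Mass balance: C = (44.10·8.700 + 2.600·344.0) / 46.70 = 1278/46.70 = 27.37 mg/L; combined flow 46.70 m³/s.
Travel time t = 3.80·1000 / 0.76 = 5000 s = 1.389 h.
First-order decay: C = 27.37·exp(−k·t) = 27.37·0.9297 = 25.44 mg/L.
Second outfall: C = (46.70·25.44 + 6.900·422.0)/53.60 = 76.49 mg/L.

76.5 mg/L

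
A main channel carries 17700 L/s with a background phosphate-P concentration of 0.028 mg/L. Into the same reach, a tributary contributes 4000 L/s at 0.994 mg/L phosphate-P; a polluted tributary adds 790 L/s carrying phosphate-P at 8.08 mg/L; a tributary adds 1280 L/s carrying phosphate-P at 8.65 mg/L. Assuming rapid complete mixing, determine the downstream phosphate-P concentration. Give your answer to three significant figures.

0.922 mg/L

Flow-weighted average: C = (17700·0.02800 + 4000·0.9940 + 790.0·8.080 + 1280·8.650) / 23770 = 21930/23770 = 0.9225 mg/L.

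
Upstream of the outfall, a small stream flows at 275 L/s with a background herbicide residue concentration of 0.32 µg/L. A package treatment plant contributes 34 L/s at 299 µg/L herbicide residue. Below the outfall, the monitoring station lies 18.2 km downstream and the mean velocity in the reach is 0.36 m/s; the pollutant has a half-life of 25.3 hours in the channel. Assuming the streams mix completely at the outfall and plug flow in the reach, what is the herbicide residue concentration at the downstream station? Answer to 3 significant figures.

Flow-weighted average: C = (275.0·0.3200 + 34.00·299.0) / 309.0 = 10250/309.0 = 33.18 µg/L.
Travel time t = 18.2·1000 / 0.36 = 50560 s = 14.04 h.
Half-life 25.3 h → k = ln 2 / 25.3 = 0.02740 h⁻¹ = 0.6575 d⁻¹.
After decay, C = 33.18 × e^(−kt) = 33.18 × 0.6806 = 22.59 µg/L.

22.6 µg/L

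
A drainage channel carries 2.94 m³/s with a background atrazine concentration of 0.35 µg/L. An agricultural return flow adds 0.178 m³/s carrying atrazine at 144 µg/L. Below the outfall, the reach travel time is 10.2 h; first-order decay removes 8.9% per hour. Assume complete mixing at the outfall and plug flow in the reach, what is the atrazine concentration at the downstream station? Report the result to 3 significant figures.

3.30 µg/L

Flow-weighted average: C = (2.940·0.3500 + 0.1780·144.0) / 3.118 = 26.66/3.118 = 8.551 µg/L.
8.9%/h lost → k = −ln(1 − 0.089) = 0.09321 h⁻¹.
Applying C = C₀e^(−kt): 8.551 × 0.3864 = 3.304 µg/L.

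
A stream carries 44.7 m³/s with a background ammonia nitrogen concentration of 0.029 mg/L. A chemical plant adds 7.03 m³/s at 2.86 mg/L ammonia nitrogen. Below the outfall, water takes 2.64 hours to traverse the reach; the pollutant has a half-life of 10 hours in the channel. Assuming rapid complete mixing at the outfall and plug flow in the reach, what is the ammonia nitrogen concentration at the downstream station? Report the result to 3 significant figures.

0.345 mg/L

Conservation of mass: C = (44.70·0.02900 + 7.030·2.860) / 51.73 = 21.40/51.73 = 0.4137 mg/L.
Half-life 10 h → k = ln 2 / 10 = 0.06931 h⁻¹ = 1.664 d⁻¹.
Decay over the reach: 0.4137·exp(−kt) = 0.4137·0.8328 = 0.3445 mg/L.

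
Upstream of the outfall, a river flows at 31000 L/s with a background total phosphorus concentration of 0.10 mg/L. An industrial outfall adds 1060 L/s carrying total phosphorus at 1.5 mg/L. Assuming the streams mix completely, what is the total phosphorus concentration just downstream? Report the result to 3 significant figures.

0.146 mg/L

Mass balance: C = (31000·0.1000 + 1060·1.500) / 32060 = 4690/32060 = 0.1463 mg/L.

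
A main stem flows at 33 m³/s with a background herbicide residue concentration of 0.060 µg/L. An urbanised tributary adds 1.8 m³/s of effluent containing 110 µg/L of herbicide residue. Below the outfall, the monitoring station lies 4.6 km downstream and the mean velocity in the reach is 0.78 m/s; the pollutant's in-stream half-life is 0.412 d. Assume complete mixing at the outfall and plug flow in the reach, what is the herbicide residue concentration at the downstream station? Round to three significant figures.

Conservation of mass: C = (33.00·0.06000 + 1.800·110.0) / 34.80 = 200.0/34.80 = 5.747 µg/L.
Travel time t = 4.6·1000 / 0.78 = 5897 s = 1.638 h.
Half-life 0.412 d → k = ln 2 / 0.412 = 1.682 d⁻¹.
After decay, C = 5.747 × e^(−kt) = 5.747 × 0.8915 = 5.123 µg/L.

5.12 µg/L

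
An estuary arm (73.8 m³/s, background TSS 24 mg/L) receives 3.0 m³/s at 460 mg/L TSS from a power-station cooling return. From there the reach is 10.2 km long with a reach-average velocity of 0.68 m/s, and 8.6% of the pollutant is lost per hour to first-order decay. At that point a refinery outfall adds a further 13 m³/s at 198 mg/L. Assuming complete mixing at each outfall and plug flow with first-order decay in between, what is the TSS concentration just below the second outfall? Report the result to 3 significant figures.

52.8 mg/L

After mixing, C = (73.80·24.00 + 3.000·460.0) / 76.80 = 3151/76.80 = 41.03 mg/L; combined flow 76.80 m³/s.
Travel time t = 10.2·1000 / 0.68 = 15000 s = 4.167 h.
8.6%/h lost → k = −ln(1 − 0.086) = 0.08992 h⁻¹.
Decay over the reach: 41.03·exp(−kt) = 41.03·0.6875 = 28.21 mg/L.
Second outfall: C = (76.80·28.21 + 13.00·198.0)/89.80 = 52.79 mg/L.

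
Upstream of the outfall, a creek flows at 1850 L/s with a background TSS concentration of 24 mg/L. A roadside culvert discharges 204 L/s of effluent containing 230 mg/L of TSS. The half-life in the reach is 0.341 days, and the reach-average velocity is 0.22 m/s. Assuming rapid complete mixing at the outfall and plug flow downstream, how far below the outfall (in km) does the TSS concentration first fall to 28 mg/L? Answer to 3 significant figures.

4.32 km

Conservation of mass: C = (1850·24.00 + 204.0·230.0) / 2054 = 91320/2054 = 44.46 mg/L.
Half-life 0.341 d → k = ln 2 / 0.341 = 2.033 d⁻¹.
Set 44.46·exp(−k·t) = 28 → t = ln(44.46/28)/k = 19650 s = 5.459 h.
Distance = v·t = 0.22·19650 = 4324 m = 4.324 km.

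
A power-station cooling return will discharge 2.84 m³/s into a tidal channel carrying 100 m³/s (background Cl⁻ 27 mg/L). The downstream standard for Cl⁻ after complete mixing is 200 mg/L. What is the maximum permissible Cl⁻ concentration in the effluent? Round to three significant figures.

6290 mg/L

At the limit, (Qr·Cr + Qe·Cₑ)/(Qr + Qe) = 200:
Cₑ = (102.8·200 − 100.0·27.00) / 2.840 = 6292 mg/L.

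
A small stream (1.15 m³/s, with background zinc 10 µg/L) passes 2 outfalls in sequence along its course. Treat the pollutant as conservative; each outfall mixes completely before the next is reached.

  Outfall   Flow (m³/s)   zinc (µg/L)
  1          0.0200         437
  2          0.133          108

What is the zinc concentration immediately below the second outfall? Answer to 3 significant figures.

Outfall 1: combined Q = 1.170 m³/s; C = (1.150·10.00 + 0.02000·437.0)/1.170 = 17.30 µg/L.
Outfall 2: combined Q = 1.303 m³/s; C = (1.170·17.30 + 0.1330·108.0)/1.303 = 26.56 µg/L.

26.6 µg/L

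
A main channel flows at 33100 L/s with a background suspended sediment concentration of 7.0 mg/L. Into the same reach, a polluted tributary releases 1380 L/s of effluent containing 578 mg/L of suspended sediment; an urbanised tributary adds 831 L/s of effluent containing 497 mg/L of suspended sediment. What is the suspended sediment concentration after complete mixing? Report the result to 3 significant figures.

Flow-weighted average: C = (33100·7.000 + 1380·578.0 + 831.0·497.0) / 35310 = 1442000/35310 = 40.85 mg/L.

40.8 mg/L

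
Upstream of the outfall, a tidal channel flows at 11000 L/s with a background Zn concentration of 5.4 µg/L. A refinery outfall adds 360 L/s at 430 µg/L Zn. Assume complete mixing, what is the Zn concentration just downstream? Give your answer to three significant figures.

18.9 µg/L

Conservation of mass: C = (11000·5.400 + 360.0·430.0) / 11360 = 214200/11360 = 18.86 µg/L.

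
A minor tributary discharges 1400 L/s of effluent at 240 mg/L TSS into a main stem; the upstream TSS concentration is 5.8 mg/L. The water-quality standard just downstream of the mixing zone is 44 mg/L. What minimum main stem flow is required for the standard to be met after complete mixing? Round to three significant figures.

7180 L/s

Set C_mix = 44: (Q·5.800 + 1400·240.0) / (Q + 1400) = 44
→ Q = 1400·(240.0 − 44)/(44 − 5.800) = 7183 L/s.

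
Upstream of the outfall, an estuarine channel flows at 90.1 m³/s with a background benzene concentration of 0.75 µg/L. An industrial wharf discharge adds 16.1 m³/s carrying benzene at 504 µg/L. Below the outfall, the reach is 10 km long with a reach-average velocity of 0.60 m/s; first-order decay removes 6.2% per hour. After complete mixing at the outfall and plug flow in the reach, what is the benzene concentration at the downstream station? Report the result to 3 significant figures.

57.3 µg/L

Conservation of mass: C = (90.10·0.7500 + 16.10·504.0) / 106.2 = 8182/106.2 = 77.04 µg/L.
Travel time t = 10·1000 / 0.60 = 16670 s = 4.630 h.
6.2%/h lost → k = −ln(1 − 0.062) = 0.06401 h⁻¹.
Applying C = C₀e^(−kt): 77.04 × 0.7435 = 57.29 µg/L.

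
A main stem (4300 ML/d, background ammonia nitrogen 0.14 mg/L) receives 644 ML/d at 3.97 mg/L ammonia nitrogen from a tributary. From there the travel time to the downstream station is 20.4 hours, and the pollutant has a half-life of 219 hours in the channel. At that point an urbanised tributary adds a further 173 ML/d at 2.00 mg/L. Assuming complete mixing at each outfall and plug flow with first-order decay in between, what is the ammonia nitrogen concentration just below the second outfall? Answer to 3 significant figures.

Mixed concentration C = ΣQC/ΣQ = (4300·0.1400 + 644.0·3.970) / 4944 = 3159/4944 = 0.6389 mg/L; combined flow 4944 ML/d.
Half-life 219 h → k = ln 2 / 219 = 0.003165 h⁻¹ = 0.07596 d⁻¹.
First-order decay: C = 0.6389·exp(−k·t) = 0.6389·0.9375 = 0.5989 mg/L.
Second outfall: C = (4944·0.5989 + 173.0·2.000)/5117 = 0.6463 mg/L.

0.646 mg/L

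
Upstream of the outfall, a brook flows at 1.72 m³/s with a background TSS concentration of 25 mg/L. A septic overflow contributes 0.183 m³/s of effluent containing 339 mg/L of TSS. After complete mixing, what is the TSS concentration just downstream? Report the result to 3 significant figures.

55.2 mg/L

Flow-weighted average: C = (1.720·25.00 + 0.1830·339.0) / 1.903 = 105.0/1.903 = 55.20 mg/L.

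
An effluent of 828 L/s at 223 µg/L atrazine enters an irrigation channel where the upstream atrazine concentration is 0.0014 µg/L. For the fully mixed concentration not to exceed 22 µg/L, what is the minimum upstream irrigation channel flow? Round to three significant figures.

7570 L/s

Set C_mix = 22: (Q·0.001400 + 828.0·223.0) / (Q + 828.0) = 22
→ Q = 828.0·(223.0 − 22)/(22 − 0.001400) = 7565 L/s.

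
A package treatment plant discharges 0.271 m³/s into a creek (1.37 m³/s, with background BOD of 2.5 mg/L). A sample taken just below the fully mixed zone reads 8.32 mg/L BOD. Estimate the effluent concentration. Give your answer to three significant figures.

37.7 mg/L

Mass balance: 1.370·2.500 + 0.2710·Cₑ = 1.641·8.320
→ Cₑ = (1.641·8.320 − 1.370·2.500) / 0.2710 = 37.74 mg/L.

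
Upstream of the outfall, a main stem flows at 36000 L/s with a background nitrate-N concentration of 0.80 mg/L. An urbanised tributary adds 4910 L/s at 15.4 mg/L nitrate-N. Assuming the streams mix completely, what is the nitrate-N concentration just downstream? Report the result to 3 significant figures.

2.55 mg/L

Flow-weighted average: C = (36000·0.8000 + 4910·15.40) / 40910 = 104400/40910 = 2.552 mg/L.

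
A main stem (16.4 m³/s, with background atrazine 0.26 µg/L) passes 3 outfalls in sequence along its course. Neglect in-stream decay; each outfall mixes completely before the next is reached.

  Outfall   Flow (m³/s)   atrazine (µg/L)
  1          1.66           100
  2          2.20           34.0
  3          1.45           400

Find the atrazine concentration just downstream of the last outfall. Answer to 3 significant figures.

38.0 µg/L

After outfall 1: Q = 16.40 + 1.660 = 18.06 m³/s; C = (16.40·0.2600 + 1.660·100.0)/18.06 = 9.428 µg/L.
After outfall 2: Q = 18.06 + 2.200 = 20.26 m³/s; C = (18.06·9.428 + 2.200·34.00)/20.26 = 12.10 µg/L.
After outfall 3: Q = 20.26 + 1.450 = 21.71 m³/s; C = (20.26·12.10 + 1.450·400.0)/21.71 = 38.00 µg/L.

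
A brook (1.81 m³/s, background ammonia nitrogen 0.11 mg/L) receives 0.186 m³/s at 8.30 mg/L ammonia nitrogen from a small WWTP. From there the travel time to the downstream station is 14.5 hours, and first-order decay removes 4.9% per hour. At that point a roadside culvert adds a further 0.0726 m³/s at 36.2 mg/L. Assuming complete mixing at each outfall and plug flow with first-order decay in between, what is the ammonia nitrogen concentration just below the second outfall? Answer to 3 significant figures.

1.68 mg/L

Flow-weighted average: C = (1.810·0.1100 + 0.1860·8.300) / 1.996 = 1.743/1.996 = 0.8732 mg/L; combined flow 1.996 m³/s.
4.9%/h lost → k = −ln(1 − 0.049) = 0.05024 h⁻¹.
Decay over the reach: 0.8732·exp(−kt) = 0.8732·0.4826 = 0.4214 mg/L.
Second outfall: C = (1.996·0.4214 + 0.07260·36.20)/2.069 = 1.677 mg/L.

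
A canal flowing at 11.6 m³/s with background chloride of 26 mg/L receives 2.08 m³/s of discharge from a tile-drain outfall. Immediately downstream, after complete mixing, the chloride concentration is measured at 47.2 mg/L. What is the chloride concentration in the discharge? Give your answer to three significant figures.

165 mg/L

Mass balance: 11.60·26.00 + 2.080·Cₑ = 13.68·47.20
→ Cₑ = (13.68·47.20 − 11.60·26.00) / 2.080 = 165.4 mg/L.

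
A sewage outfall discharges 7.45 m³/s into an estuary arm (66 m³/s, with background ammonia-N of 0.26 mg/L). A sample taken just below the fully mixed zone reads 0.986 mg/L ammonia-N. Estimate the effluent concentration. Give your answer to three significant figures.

Mass balance: 66.00·0.2600 + 7.450·Cₑ = 73.45·0.9860
→ Cₑ = (73.45·0.9860 − 66.00·0.2600) / 7.450 = 7.418 mg/L.

7.42 mg/L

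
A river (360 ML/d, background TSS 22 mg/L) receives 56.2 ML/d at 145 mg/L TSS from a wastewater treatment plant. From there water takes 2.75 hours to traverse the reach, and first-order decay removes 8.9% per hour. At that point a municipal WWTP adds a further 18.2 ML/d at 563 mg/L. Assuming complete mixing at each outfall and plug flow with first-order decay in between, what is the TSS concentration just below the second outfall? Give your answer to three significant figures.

52.2 mg/L

Mass balance: C = (360.0·22.00 + 56.20·145.0) / 416.2 = 16070/416.2 = 38.61 mg/L; combined flow 416.2 ML/d.
8.9%/h lost → k = −ln(1 − 0.089) = 0.09321 h⁻¹.
After decay, C = 38.61 × e^(−kt) = 38.61 × 0.7739 = 29.88 mg/L.
At the second outfall, C = (416.2·29.88 + 18.20·563.0) / (416.2 + 18.20) = 52.21 mg/L.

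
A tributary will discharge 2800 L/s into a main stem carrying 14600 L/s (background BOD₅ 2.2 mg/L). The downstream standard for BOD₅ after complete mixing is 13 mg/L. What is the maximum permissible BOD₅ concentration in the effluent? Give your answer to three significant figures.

At the limit, (Qr·Cr + Qe·Cₑ)/(Qr + Qe) = 13:
Cₑ = (17400·13 − 14600·2.200) / 2800 = 69.31 mg/L.

69.3 mg/L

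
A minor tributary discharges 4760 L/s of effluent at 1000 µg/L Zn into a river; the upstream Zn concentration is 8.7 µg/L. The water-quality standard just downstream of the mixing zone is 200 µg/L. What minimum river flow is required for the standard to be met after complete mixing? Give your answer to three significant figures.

Set C_mix = 200: (Q·8.700 + 4760·1000) / (Q + 4760) = 200
→ Q = 4760·(1000 − 200)/(200 − 8.700) = 19910 L/s.

19900 L/s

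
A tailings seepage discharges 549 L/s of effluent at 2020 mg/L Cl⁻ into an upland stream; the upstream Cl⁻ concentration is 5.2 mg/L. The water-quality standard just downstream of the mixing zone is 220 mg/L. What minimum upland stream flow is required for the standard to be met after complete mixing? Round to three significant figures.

Set C_mix = 220: (Q·5.200 + 549.0·2020) / (Q + 549.0) = 220
→ Q = 549.0·(2020 − 220)/(220 − 5.200) = 4601 L/s.

4600 L/s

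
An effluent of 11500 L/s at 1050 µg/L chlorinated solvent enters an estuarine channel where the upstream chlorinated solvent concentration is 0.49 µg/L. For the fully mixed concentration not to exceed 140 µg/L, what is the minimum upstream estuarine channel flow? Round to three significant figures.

Set C_mix = 140: (Q·0.4900 + 11500·1050) / (Q + 11500) = 140
→ Q = 11500·(1050 − 140)/(140 − 0.4900) = 75010 L/s.

75000 L/s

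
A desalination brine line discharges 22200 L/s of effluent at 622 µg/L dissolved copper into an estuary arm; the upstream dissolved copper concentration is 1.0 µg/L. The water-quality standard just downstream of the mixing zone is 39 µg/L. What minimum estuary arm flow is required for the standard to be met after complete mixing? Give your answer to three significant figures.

341000 L/s

Set C_mix = 39: (Q·1.000 + 22200·622.0) / (Q + 22200) = 39
→ Q = 22200·(622.0 − 39)/(39 − 1.000) = 340600 L/s.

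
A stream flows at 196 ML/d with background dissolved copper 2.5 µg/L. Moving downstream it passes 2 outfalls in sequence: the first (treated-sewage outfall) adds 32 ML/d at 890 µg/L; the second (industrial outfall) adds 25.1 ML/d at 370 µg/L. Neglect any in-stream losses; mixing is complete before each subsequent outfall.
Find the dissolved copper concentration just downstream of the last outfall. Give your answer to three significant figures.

151 µg/L

Below outfall 1: Q → 228.0 ML/d, C = (196.0·2.500 + 32.00·890.0)/228.0 = 127.1 µg/L.
Below outfall 2: Q → 253.1 ML/d, C = (228.0·127.1 + 25.10·370.0)/253.1 = 151.2 µg/L.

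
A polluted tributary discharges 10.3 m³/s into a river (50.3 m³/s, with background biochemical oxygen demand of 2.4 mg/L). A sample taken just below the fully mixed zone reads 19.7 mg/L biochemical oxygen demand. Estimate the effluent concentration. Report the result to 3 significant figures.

Mass balance: 50.30·2.400 + 10.30·Cₑ = 60.60·19.70
→ Cₑ = (60.60·19.70 − 50.30·2.400) / 10.30 = 104.2 mg/L.

104 mg/L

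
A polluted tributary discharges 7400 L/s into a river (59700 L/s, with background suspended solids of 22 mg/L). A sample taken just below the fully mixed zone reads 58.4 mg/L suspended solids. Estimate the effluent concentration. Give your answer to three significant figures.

352 mg/L

Mass balance: 59700·22.00 + 7400·Cₑ = 67100·58.40
→ Cₑ = (67100·58.40 − 59700·22.00) / 7400 = 352.1 mg/L.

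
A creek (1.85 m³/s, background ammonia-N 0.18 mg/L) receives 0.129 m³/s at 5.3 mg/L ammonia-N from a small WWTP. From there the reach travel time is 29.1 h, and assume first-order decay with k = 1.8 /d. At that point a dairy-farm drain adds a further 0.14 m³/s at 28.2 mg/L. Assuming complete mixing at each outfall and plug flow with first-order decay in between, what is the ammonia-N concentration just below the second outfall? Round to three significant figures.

Mixed concentration C = ΣQC/ΣQ = (1.850·0.1800 + 0.1290·5.300) / 1.979 = 1.017/1.979 = 0.5137 mg/L; combined flow 1.979 m³/s.
After decay, C = 0.5137 × e^(−kt) = 0.5137 × 0.1128 = 0.05793 mg/L.
Second outfall: C = (1.979·0.05793 + 0.1400·28.20)/2.119 = 1.917 mg/L.

1.92 mg/L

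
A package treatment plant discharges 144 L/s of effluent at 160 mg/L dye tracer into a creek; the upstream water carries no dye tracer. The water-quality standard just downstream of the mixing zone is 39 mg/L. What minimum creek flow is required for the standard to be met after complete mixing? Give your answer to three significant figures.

Set C_mix = 39: (Q·0 + 144.0·160.0) / (Q + 144.0) = 39
→ Q = 144.0·(160.0 − 39)/(39 − 0) = 446.8 L/s.

447 L/s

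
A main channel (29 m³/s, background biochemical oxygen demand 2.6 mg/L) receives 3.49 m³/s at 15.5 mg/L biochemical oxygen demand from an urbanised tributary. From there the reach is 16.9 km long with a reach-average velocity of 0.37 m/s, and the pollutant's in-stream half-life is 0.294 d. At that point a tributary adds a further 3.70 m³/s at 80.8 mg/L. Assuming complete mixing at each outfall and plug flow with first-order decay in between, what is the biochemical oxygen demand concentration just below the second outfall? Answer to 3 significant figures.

Flow-weighted average: C = (29.00·2.600 + 3.490·15.50) / 32.49 = 129.5/32.49 = 3.986 mg/L; combined flow 32.49 m³/s.
Travel time t = 16.9·1000 / 0.37 = 45680 s = 12.69 h.
Half-life 0.294 d → k = ln 2 / 0.294 = 2.358 d⁻¹.
First-order decay: C = 3.986·exp(−k·t) = 3.986·0.2875 = 1.146 mg/L.
At the second outfall, C = (32.49·1.146 + 3.700·80.80) / (32.49 + 3.700) = 9.290 mg/L.

9.29 mg/L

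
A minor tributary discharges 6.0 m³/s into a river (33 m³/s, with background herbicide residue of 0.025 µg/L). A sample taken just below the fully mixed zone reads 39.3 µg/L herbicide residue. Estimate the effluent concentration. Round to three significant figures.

Mass balance: 33.00·0.02500 + 6.000·Cₑ = 39.00·39.30
→ Cₑ = (39.00·39.30 − 33.00·0.02500) / 6.000 = 255.3 µg/L.

255 µg/L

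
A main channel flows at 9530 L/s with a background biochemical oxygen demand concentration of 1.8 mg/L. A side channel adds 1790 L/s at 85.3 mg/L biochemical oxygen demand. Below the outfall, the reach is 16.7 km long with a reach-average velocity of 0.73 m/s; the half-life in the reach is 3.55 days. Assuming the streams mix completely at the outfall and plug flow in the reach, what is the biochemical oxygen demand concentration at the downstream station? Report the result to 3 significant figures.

Flow-weighted average: C = (9530·1.800 + 1790·85.30) / 11320 = 169800/11320 = 15.00 mg/L.
Travel time t = 16.7·1000 / 0.73 = 22880 s = 6.355 h.
Half-life 3.55 d → k = ln 2 / 3.55 = 0.1953 d⁻¹.
After decay, C = 15.00 × e^(−kt) = 15.00 × 0.9496 = 14.25 mg/L.

14.2 mg/L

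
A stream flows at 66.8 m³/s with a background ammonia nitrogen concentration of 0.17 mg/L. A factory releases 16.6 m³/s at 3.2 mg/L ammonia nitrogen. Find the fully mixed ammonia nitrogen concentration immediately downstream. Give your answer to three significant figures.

Mass balance: C = (66.80·0.1700 + 16.60·3.200) / 83.40 = 64.48/83.40 = 0.7731 mg/L.

0.773 mg/L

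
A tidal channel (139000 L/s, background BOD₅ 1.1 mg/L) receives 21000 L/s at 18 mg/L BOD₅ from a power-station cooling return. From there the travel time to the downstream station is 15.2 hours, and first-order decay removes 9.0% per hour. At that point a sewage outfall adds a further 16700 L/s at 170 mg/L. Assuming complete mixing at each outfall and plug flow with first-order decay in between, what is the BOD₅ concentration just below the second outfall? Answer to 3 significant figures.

16.8 mg/L

After mixing, C = (139000·1.100 + 21000·18.00) / 160000 = 530900/160000 = 3.318 mg/L; combined flow 160000 L/s.
9.0%/h lost → k = −ln(1 − 0.09) = 0.09431 h⁻¹.
First-order decay: C = 3.318·exp(−k·t) = 3.318·0.2385 = 0.7913 mg/L.
Second outfall: C = (160000·0.7913 + 16700·170.0)/176700 = 16.78 mg/L.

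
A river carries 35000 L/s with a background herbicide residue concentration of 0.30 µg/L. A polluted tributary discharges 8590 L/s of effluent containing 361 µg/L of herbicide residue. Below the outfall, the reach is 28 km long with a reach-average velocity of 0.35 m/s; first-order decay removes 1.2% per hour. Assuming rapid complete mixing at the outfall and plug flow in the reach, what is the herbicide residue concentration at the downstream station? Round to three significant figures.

After mixing, C = (35000·0.3000 + 8590·361.0) / 43590 = 3111000/43590 = 71.38 µg/L.
Travel time t = 28·1000 / 0.35 = 80000 s = 22.22 h.
1.2%/h lost → k = −ln(1 − 0.012) = 0.01207 h⁻¹.
Applying C = C₀e^(−kt): 71.38 × 0.7647 = 54.58 µg/L.

54.6 µg/L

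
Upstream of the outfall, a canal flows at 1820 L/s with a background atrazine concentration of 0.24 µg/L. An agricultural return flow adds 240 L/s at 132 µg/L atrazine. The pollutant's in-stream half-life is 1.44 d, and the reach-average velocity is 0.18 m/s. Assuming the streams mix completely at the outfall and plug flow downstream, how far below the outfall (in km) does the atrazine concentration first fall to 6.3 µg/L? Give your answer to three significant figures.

29.3 km

Flow-weighted average: C = (1820·0.2400 + 240.0·132.0) / 2060 = 32120/2060 = 15.59 µg/L.
Half-life 1.44 d → k = ln 2 / 1.44 = 0.4814 d⁻¹.
Set 15.59·exp(−k·t) = 6.3 → t = ln(15.59/6.3)/k = 162600 s = 45.18 h.
Distance = v·t = 0.18·162600 = 29280 m = 29.28 km.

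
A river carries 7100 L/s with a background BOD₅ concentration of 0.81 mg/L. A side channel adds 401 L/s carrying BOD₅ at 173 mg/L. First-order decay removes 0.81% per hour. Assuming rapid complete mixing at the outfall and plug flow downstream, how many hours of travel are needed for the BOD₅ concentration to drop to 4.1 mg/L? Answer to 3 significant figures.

110 h

Mass balance: C = (7100·0.8100 + 401.0·173.0) / 7501 = 75120/7501 = 10.02 mg/L.
0.81%/h lost → k = −ln(1 − 0.0081) = 0.008133 h⁻¹.
10.02·exp(−k·t) = 4.1 → t = ln(10.02/4.1)/k = 395300 s = 109.8 h.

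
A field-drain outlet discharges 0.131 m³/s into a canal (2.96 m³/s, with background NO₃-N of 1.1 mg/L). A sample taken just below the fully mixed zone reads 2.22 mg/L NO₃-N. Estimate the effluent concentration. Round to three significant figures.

Mass balance: 2.960·1.100 + 0.1310·Cₑ = 3.091·2.220
→ Cₑ = (3.091·2.220 − 2.960·1.100) / 0.1310 = 27.53 mg/L.

27.5 mg/L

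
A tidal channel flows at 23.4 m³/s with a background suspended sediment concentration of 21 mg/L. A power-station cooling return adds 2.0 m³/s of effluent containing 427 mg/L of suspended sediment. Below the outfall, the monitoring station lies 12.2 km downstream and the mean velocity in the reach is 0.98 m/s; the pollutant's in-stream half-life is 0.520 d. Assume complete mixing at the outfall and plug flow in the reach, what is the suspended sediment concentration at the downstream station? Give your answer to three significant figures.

43.7 mg/L

After mixing, C = (23.40·21.00 + 2.000·427.0) / 25.40 = 1345/25.40 = 52.97 mg/L.
Travel time t = 12.2·1000 / 0.98 = 12450 s = 3.458 h.
Half-life 0.520 d → k = ln 2 / 0.520 = 1.333 d⁻¹.
Applying C = C₀e^(−kt): 52.97 × 0.8253 = 43.71 mg/L.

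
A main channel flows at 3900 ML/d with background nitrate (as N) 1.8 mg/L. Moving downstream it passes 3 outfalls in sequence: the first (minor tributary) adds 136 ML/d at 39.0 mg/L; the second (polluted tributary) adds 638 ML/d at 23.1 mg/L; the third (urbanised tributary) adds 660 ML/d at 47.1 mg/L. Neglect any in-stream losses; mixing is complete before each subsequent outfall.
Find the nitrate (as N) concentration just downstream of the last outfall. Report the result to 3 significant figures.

10.9 mg/L

Outfall 1: combined Q = 4036 ML/d; C = (3900·1.800 + 136.0·39.00)/4036 = 3.054 mg/L.
Outfall 2: combined Q = 4674 ML/d; C = (4036·3.054 + 638.0·23.10)/4674 = 5.790 mg/L.
Outfall 3: combined Q = 5334 ML/d; C = (4674·5.790 + 660.0·47.10)/5334 = 10.90 mg/L.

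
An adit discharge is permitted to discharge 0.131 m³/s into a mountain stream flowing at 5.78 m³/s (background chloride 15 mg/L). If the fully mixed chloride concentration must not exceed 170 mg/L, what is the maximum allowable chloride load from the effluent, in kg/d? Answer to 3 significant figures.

Mass balance at the limit: 5.780·15.00 + 0.1310·Cₑ = 5.911·170 → Cₑ = 7009 mg/L.
Load = 0.1310 m³/s × 7009 g/m³ × 86 400 s/d = 79330 kg/d.

79300 kg/d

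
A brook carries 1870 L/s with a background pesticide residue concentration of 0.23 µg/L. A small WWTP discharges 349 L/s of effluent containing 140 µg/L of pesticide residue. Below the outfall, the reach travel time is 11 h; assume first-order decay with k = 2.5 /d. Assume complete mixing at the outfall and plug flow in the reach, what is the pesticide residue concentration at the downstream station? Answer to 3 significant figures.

Flow-weighted average: C = (1870·0.2300 + 349.0·140.0) / 2219 = 49290/2219 = 22.21 µg/L.
Applying C = C₀e^(−kt): 22.21 × 0.3180 = 7.063 µg/L.

7.06 µg/L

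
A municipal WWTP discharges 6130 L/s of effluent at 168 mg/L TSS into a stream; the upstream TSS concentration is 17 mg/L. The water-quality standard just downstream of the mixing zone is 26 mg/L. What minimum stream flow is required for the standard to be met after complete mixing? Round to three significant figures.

96700 L/s

Set C_mix = 26: (Q·17.00 + 6130·168.0) / (Q + 6130) = 26
→ Q = 6130·(168.0 − 26)/(26 − 17.00) = 96720 L/s.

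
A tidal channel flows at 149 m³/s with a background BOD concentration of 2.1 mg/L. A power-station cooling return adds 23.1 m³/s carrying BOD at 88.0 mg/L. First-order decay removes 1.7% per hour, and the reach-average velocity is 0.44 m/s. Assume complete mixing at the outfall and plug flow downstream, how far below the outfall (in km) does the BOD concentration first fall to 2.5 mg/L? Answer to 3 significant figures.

Flow-weighted average: C = (149.0·2.100 + 23.10·88.00) / 172.1 = 2346/172.1 = 13.63 mg/L.
1.7%/h lost → k = −ln(1 − 0.017) = 0.01715 h⁻¹.
Set 13.63·exp(−k·t) = 2.5 → t = ln(13.63/2.5)/k = 356100 s = 98.91 h.
Distance = v·t = 0.44·356100 = 156700 m = 156.7 km.

157 km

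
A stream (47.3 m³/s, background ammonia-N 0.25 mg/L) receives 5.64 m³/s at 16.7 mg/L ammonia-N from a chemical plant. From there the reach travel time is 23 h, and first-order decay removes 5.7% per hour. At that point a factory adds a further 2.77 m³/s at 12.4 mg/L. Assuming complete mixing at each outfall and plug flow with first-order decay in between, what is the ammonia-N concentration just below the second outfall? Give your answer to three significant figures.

1.11 mg/L

Flow-weighted average: C = (47.30·0.2500 + 5.640·16.70) / 52.94 = 106.0/52.94 = 2.003 mg/L; combined flow 52.94 m³/s.
5.7%/h lost → k = −ln(1 − 0.057) = 0.05869 h⁻¹.
Applying C = C₀e^(−kt): 2.003 × 0.2593 = 0.5192 mg/L.
Second outfall: C = (52.94·0.5192 + 2.770·12.40)/55.71 = 1.110 mg/L.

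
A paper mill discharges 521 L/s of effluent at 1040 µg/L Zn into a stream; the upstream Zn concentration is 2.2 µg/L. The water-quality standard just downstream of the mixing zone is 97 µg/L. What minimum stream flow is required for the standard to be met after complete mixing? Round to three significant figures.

5180 L/s

Set C_mix = 97: (Q·2.200 + 521.0·1040) / (Q + 521.0) = 97
→ Q = 521.0·(1040 − 97)/(97 − 2.200) = 5183 L/s.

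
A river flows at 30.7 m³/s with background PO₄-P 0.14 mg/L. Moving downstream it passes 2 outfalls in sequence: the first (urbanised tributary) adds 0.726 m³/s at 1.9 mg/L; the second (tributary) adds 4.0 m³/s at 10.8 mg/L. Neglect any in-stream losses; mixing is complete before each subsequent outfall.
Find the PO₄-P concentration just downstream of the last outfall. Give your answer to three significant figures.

Below outfall 1: Q → 31.43 m³/s, C = (30.70·0.1400 + 0.7260·1.900)/31.43 = 0.1807 mg/L.
Below outfall 2: Q → 35.43 m³/s, C = (31.43·0.1807 + 4.000·10.80)/35.43 = 1.380 mg/L.

1.38 mg/L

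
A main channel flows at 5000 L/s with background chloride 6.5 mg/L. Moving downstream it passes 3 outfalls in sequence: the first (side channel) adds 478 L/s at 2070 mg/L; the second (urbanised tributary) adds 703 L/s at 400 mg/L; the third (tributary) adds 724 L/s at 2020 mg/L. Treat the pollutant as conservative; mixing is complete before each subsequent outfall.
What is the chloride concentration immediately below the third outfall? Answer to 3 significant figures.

Below outfall 1: Q → 5478 L/s, C = (5000·6.500 + 478.0·2070)/5478 = 186.6 mg/L.
Below outfall 2: Q → 6181 L/s, C = (5478·186.6 + 703.0·400.0)/6181 = 210.8 mg/L.
Below outfall 3: Q → 6905 L/s, C = (6181·210.8 + 724.0·2020)/6905 = 400.5 mg/L.

401 mg/L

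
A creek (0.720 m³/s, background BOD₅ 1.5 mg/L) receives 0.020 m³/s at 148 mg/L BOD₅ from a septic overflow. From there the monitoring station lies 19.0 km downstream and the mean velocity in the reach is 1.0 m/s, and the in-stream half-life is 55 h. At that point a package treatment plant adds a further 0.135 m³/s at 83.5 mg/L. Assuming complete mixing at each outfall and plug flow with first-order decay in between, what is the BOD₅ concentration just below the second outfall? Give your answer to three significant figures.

17.2 mg/L

After mixing, C = (0.7200·1.500 + 0.02000·148.0) / 0.7400 = 4.040/0.7400 = 5.459 mg/L; combined flow 0.7400 m³/s.
Travel time t = 19.0·1000 / 1.0 = 19000 s = 5.278 h.
Half-life 55 h → k = ln 2 / 55 = 0.01260 h⁻¹ = 0.3025 d⁻¹.
After decay, C = 5.459 × e^(−kt) = 5.459 × 0.9356 = 5.108 mg/L.
At the second outfall, C = (0.7400·5.108 + 0.1350·83.50) / (0.7400 + 0.1350) = 17.20 mg/L.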